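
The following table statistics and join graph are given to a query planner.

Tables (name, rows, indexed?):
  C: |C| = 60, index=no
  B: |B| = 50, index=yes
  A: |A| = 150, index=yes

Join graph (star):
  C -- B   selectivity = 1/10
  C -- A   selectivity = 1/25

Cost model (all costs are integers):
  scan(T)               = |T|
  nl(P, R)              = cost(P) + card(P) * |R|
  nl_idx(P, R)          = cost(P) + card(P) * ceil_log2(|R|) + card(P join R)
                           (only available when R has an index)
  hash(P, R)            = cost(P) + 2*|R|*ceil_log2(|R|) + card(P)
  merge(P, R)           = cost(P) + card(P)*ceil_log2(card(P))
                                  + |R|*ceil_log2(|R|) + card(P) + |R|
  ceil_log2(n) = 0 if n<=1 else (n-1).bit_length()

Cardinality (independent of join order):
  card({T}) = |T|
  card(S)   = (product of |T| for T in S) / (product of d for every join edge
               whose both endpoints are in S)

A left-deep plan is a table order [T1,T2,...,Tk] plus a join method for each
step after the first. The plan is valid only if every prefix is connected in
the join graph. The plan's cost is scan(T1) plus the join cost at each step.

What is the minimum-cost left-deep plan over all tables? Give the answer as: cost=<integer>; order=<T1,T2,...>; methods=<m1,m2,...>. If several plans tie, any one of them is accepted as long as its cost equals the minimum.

Selinger DP (subsets sized 1..n):
  {C}: scan cost=60, card=60
  {B}: scan cost=50, card=50
  {A}: scan cost=150, card=150
  {BC}: card=300; try (B,hash)→720, (B,nl_idx)→720, (C,hash)→820, (C,merge)→820, (B,merge)→830, (C,nl)→3050 …(+1); best=720 via (B,hash)
  {AC}: card=360; try (A,nl_idx)→900, (C,hash)→1020, (A,merge)→1830, (C,merge)→1920, (A,hash)→2520, (A,nl)→9060 …(+1); best=900 via (A,nl_idx)
  {ABC}: card=1800; try (B,hash)→1860, (A,hash)→3420, (B,merge)→4850, (B,nl_idx)→4860, (A,nl_idx)→4920, (A,merge)→5070 …(+2); best=1860 via (B,hash)

cost=1860; order=C,A,B; methods=nl_idx,hash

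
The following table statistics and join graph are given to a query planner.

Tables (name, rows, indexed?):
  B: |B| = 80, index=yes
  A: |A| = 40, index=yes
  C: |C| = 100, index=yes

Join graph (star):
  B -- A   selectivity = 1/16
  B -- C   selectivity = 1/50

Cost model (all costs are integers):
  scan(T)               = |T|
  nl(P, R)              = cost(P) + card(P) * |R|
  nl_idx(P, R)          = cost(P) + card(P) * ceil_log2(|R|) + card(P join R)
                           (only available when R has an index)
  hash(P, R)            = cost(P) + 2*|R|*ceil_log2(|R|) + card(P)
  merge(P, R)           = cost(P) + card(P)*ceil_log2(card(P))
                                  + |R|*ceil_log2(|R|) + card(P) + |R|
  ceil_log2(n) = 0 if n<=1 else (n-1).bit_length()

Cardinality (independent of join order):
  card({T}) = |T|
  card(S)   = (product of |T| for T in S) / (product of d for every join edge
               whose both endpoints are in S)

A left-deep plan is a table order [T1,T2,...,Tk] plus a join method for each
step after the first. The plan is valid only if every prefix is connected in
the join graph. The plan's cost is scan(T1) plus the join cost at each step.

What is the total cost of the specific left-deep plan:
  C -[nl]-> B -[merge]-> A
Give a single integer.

step 1: scan C: cost=100, card=100
step 2: join B via nl
    card(P join B) = 100*80/(50) = 160
    cost = 100 + 100*80 = 8100
step 3: join A via merge
    card(P join A) = 160*40/(16) = 400
    cost = 8100 + 160*8 + 40*6 + 160 + 40 = 9820

9820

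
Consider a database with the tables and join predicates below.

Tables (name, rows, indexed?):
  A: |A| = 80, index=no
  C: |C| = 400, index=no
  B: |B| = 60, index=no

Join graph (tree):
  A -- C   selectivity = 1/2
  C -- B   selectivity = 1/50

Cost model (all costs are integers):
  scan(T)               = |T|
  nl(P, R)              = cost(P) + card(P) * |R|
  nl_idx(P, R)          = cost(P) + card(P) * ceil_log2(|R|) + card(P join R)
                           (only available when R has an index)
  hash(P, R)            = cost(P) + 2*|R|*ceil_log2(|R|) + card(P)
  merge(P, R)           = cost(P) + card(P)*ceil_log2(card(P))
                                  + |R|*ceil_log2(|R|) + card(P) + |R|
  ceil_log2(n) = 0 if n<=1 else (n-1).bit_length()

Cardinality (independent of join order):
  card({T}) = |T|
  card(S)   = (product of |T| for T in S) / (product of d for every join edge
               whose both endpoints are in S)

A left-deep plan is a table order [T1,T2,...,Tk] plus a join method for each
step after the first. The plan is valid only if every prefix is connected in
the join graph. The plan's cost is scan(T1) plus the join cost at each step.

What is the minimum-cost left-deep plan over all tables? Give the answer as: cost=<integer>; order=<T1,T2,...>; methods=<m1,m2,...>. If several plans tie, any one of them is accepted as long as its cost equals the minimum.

Selinger DP (subsets sized 1..n):
  {A}: scan cost=80, card=80
  {C}: scan cost=400, card=400
  {B}: scan cost=60, card=60
  {AC}: card=16000; try (A,hash)→1920, (C,merge)→4720, (A,merge)→5040, (C,hash)→7360, (C,nl)→32080, (A,nl)→32400; best=1920 via (A,hash)
  {BC}: card=480; try (B,hash)→1520, (C,merge)→4480, (B,merge)→4820, (C,hash)→7320, (C,nl)→24060, (B,nl)→24400; best=1520 via (B,hash)
  {ABC}: card=19200; try (A,hash)→3120, (A,merge)→6960, (B,hash)→18640, (A,nl)→39920, (B,merge)→242340, (B,nl)→961920; best=3120 via (A,hash)

cost=3120; order=C,B,A; methods=hash,hash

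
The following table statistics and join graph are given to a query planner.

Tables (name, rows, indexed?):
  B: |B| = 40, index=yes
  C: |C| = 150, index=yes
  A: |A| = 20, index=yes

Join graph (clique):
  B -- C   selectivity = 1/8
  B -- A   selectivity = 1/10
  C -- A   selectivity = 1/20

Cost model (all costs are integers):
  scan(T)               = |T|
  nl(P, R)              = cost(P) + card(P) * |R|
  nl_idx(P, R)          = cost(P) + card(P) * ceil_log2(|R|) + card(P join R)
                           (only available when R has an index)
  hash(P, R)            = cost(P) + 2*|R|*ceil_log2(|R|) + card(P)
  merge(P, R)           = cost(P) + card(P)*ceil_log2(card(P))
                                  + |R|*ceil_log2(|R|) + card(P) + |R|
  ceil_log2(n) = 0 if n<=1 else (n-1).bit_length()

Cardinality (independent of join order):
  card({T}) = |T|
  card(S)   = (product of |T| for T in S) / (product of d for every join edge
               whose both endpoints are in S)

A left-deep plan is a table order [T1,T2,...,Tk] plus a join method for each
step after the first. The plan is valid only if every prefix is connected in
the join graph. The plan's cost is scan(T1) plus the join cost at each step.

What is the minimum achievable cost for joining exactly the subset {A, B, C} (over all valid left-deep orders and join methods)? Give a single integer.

935

Selinger DP over subsets of {A,B,C}:
  {B}: scan cost=40, card=40
  {C}: scan cost=150, card=150
  {A}: scan cost=20, card=20
  {BC}: card=750; try (B,hash)→780, (C,nl_idx)→1110, (C,merge)→1670, (B,merge)→1780, (B,nl_idx)→1800, (C,hash)→2480 …(+2); best=780 via (B,hash)
  {AB}: card=80; try (B,nl_idx)→220, (A,hash)→280, (A,nl_idx)→320, (B,merge)→420, (A,merge)→440, (B,hash)→520 …(+2); best=220 via (B,nl_idx)
  {AC}: card=150; try (C,nl_idx)→330, (A,hash)→500, (A,nl_idx)→1050, (C,merge)→1490, (A,merge)→1620, (C,hash)→2440 …(+2); best=330 via (C,nl_idx)
  {ABC}: card=75; try (C,nl_idx)→935, (B,hash)→960, (B,nl_idx)→1305, (A,hash)→1730, (B,merge)→1960, (C,merge)→2210 …(+6); best=935 via (C,nl_idx)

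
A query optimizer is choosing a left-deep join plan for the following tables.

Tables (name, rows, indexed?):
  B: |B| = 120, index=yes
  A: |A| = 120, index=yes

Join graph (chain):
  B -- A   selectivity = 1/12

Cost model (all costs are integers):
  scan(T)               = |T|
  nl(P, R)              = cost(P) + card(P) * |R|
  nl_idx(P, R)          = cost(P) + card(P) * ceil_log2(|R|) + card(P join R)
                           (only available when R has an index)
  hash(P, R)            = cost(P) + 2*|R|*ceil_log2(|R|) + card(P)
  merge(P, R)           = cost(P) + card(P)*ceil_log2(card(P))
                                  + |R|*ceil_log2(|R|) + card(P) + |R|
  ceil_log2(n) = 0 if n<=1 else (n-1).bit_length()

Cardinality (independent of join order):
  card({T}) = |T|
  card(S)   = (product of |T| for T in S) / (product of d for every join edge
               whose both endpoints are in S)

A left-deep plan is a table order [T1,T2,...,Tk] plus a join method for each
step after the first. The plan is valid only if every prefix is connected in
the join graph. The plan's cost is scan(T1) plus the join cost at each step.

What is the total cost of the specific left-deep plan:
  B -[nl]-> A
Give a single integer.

14520

step 1: scan B: cost=120, card=120
step 2: join A via nl
    card(P join A) = 120*120/(12) = 1200
    cost = 120 + 120*120 = 14520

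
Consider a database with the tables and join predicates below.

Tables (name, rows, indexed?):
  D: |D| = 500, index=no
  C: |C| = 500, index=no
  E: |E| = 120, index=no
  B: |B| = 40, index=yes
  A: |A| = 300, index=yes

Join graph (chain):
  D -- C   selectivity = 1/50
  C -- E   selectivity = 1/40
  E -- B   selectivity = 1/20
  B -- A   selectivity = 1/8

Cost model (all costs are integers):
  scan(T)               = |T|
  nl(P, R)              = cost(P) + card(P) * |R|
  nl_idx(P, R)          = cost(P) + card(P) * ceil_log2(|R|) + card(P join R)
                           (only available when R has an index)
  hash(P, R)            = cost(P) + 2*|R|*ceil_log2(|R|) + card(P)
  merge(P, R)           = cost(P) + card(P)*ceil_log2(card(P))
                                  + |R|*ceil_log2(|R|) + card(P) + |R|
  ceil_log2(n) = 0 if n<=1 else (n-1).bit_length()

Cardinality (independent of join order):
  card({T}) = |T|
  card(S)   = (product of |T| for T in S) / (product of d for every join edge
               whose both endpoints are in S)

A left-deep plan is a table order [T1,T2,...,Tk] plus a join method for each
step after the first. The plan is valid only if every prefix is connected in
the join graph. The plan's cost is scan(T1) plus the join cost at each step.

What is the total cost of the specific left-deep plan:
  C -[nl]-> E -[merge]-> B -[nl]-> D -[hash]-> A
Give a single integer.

1614180

step 1: scan C: cost=500, card=500
step 2: join E via nl
    card(P join E) = 500*120/(40) = 1500
    cost = 500 + 500*120 = 60500
step 3: join B via merge
    card(P join B) = 1500*40/(20) = 3000
    cost = 60500 + 1500*11 + 40*6 + 1500 + 40 = 78780
step 4: join D via nl
    card(P join D) = 3000*500/(50) = 30000
    cost = 78780 + 3000*500 = 1578780
step 5: join A via hash
    card(P join A) = 30000*300/(8) = 1125000
    cost = 1578780 + 2*300*9 + 30000 = 1614180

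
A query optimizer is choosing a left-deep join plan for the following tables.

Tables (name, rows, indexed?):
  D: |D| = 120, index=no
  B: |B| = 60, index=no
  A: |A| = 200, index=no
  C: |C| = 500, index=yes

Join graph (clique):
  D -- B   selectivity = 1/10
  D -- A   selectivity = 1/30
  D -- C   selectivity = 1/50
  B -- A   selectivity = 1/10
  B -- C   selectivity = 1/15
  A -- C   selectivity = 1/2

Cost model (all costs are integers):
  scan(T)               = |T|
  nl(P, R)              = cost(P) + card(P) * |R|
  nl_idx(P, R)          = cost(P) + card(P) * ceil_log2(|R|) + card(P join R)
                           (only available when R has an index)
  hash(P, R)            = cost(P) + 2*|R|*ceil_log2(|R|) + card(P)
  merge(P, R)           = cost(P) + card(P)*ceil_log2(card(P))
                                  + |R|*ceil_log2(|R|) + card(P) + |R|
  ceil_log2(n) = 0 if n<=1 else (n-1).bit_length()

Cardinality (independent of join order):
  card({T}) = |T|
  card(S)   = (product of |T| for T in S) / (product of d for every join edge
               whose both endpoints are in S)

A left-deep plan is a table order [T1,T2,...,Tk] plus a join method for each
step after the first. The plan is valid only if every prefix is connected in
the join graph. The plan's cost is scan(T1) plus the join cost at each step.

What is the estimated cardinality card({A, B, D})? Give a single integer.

480

Tables in S: A(200), B(60), D(120)
Edges inside S: D-B(d=10), D-A(d=30), B-A(d=10)
numerator = 200 * 60 * 120 = 1440000
denominator = 10 * 30 * 10 = 3000
card(S) = 1440000 / 3000 = 480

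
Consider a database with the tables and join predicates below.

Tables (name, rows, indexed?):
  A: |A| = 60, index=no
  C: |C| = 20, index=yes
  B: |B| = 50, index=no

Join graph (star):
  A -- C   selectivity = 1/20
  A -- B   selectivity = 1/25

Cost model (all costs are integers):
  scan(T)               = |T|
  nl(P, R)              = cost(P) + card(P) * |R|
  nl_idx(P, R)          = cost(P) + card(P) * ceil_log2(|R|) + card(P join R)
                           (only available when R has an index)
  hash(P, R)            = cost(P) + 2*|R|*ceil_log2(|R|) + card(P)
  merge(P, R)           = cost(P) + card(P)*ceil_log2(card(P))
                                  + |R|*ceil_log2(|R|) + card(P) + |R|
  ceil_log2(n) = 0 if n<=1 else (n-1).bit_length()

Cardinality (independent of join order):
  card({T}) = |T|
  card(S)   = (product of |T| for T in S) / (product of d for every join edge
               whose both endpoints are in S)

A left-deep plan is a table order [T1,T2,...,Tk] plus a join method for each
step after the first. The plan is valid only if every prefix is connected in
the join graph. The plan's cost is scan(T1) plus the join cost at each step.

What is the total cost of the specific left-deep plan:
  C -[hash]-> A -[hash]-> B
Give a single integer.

step 1: scan C: cost=20, card=20
step 2: join A via hash
    card(P join A) = 20*60/(20) = 60
    cost = 20 + 2*60*6 + 20 = 760
step 3: join B via hash
    card(P join B) = 60*50/(25) = 120
    cost = 760 + 2*50*6 + 60 = 1420

1420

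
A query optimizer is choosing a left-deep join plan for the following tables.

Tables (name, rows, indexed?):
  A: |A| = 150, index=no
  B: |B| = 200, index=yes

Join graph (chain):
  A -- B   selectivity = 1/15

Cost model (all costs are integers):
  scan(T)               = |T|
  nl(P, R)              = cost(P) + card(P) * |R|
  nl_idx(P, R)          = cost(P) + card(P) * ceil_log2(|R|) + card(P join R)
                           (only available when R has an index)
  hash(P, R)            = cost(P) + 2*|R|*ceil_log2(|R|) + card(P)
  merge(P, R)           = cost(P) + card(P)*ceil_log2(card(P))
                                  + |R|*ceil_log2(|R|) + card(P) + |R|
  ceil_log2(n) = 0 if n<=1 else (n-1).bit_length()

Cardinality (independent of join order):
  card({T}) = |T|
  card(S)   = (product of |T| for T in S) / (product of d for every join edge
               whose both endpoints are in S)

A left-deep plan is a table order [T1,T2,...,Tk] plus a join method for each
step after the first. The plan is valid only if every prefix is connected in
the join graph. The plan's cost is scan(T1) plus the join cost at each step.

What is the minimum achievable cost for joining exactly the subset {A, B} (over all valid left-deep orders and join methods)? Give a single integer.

2800

Selinger DP over subsets of {A,B}:
  {A}: scan cost=150, card=150
  {B}: scan cost=200, card=200
  {AB}: card=2000; try (A,hash)→2800, (B,merge)→3300, (B,nl_idx)→3350, (A,merge)→3350, (B,hash)→3500, (B,nl)→30150 …(+1); best=2800 via (A,hash)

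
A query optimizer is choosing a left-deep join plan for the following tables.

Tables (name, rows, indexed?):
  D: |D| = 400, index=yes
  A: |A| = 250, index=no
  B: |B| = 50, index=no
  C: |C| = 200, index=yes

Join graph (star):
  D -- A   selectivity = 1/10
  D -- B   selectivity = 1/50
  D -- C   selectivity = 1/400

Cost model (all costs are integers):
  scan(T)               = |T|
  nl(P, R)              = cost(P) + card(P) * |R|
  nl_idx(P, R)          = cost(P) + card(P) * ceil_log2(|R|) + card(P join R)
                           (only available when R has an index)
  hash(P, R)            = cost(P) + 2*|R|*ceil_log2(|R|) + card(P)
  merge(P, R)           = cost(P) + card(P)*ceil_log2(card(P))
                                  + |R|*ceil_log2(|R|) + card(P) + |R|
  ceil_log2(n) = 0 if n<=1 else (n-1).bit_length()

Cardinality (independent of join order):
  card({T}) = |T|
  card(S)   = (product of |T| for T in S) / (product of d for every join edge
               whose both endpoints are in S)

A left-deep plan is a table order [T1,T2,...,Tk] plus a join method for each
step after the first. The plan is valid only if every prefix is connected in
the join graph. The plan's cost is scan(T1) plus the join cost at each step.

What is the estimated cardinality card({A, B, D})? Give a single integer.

10000

Tables in S: A(250), B(50), D(400)
Edges inside S: D-A(d=10), D-B(d=50)
numerator = 250 * 50 * 400 = 5000000
denominator = 10 * 50 = 500
card(S) = 5000000 / 500 = 10000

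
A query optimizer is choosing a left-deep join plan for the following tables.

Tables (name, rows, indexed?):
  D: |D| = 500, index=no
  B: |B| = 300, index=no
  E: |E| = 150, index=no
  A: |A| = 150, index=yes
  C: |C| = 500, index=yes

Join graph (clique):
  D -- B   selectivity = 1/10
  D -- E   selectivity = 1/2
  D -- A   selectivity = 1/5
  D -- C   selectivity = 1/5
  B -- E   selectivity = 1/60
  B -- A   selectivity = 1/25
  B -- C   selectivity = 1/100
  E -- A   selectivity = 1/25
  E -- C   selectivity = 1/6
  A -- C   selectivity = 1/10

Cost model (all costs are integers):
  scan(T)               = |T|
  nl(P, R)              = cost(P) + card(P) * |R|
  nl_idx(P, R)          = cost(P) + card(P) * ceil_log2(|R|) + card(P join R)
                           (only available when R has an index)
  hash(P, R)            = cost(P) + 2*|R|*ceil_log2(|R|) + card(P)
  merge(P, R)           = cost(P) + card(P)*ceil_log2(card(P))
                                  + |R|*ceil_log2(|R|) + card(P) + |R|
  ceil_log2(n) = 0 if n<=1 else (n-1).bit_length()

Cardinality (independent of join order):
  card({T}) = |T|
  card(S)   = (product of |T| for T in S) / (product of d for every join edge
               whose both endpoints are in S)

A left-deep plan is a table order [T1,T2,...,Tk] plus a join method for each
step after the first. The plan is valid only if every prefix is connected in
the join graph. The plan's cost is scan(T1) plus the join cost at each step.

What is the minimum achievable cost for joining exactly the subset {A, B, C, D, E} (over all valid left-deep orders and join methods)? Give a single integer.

Selinger DP over subsets of {A,B,C,D,E}:
  {D}: scan cost=500, card=500
  {B}: scan cost=300, card=300
  {E}: scan cost=150, card=150
  {A}: scan cost=150, card=150
  {C}: scan cost=500, card=500
  {BD}: card=15000; try (B,hash)→6400, (D,merge)→8300, (B,merge)→8500, (D,hash)→9600, (D,nl)→150300, (B,nl)→150500; best=6400 via (B,hash)
  {DE}: card=37500; try (E,hash)→3400, (D,merge)→6500, (E,merge)→6850, (D,hash)→9300, (D,nl)→75150, (E,nl)→75500; best=3400 via (E,hash)
  {AD}: card=15000; try (A,hash)→3400, (D,merge)→6500, (A,merge)→6850, (D,hash)→9300, (A,nl_idx)→19500, (D,nl)→75150 …(+1); best=3400 via (A,hash)
  {CD}: card=50000; try (D,hash)→10000, (C,hash)→10000, (D,merge)→10500, (C,merge)→10500, (C,nl_idx)→55000, (D,nl)→250500 …(+1); best=10000 via (D,hash)
  {BE}: card=750; try (E,hash)→3000, (B,merge)→4500, (E,merge)→4650, (B,hash)→5700, (B,nl)→45150, (E,nl)→45300; best=3000 via (E,hash)
  {AB}: card=1800; try (A,hash)→3000, (B,merge)→4500, (A,nl_idx)→4500, (A,merge)→4650, (B,hash)→5700, (B,nl)→45150 …(+1); best=3000 via (A,hash)
  {BC}: card=1500; try (C,nl_idx)→4500, (B,hash)→6400, (C,merge)→8300, (B,merge)→8500, (C,hash)→9600, (C,nl)→150300 …(+1); best=4500 via (C,nl_idx)
  {AE}: card=900; try (A,nl_idx)→2250, (E,hash)→2700, (A,hash)→2700, (E,merge)→2850, (A,merge)→2850, (E,nl)→22650 …(+1); best=2250 via (A,nl_idx)
  {CE}: card=12500; try (E,hash)→3400, (C,merge)→6500, (E,merge)→6850, (C,hash)→9300, (C,nl_idx)→14000, (C,nl)→75150 …(+1); best=3400 via (E,hash)
  {AC}: card=7500; try (A,hash)→3400, (C,merge)→6500, (A,merge)→6850, (C,nl_idx)→9000, (C,hash)→9300, (A,nl_idx)→12000 …(+2); best=3400 via (A,hash)
  {BDE}: card=18750; try (D,hash)→12750, (D,merge)→16250, (E,hash)→23800, (B,hash)→46300, (E,merge)→232750, (D,nl)→378000 …(+3); best=12750 via (D,hash)
  {ABD}: card=18000; try (D,hash)→13800, (B,hash)→23800, (A,hash)→23800, (D,merge)→29600, (A,nl_idx)→144400, (B,merge)→231400 …(+4); best=13800 via (D,hash)
  {BCD}: card=15000; try (D,hash)→15000, (D,merge)→27500, (C,hash)→30400, (B,hash)→65400, (C,nl_idx)→156400, (C,merge)→236400 …(+4); best=15000 via (D,hash)
  {ADE}: card=45000; try (D,hash)→12150, (D,merge)→17150, (E,hash)→20800, (A,hash)→43300, (E,merge)→229750, (A,nl_idx)→348400 …(+4); best=12150 via (D,hash)
  {CDE}: card=625000; try (D,hash)→24900, (C,hash)→49900, (E,hash)→62400, (D,merge)→195900, (C,merge)→645900, (E,merge)→861350 …(+4); best=24900 via (D,hash)
  {ACD}: card=150000; try (D,hash)→19900, (C,hash)→27400, (A,hash)→62400, (D,merge)→113400, (C,merge)→233400, (C,nl_idx)→288400 …(+5); best=19900 via (D,hash)
  {ABE}: card=180; try (A,hash)→6150, (E,hash)→7200, (B,hash)→8550, (A,nl_idx)→9180, (A,merge)→12600, (B,merge)→15150 …(+4); best=6150 via (A,hash)
  {BCE}: card=625; try (E,hash)→8400, (C,nl_idx)→10375, (C,hash)→12750, (C,merge)→16250, (B,hash)→21300, (E,merge)→23850 …(+4); best=8400 via (E,hash)
  {ABC}: card=900; try (A,hash)→8400, (C,hash)→13800, (B,hash)→16300, (A,nl_idx)→17400, (C,nl_idx)→20100, (A,merge)→23850 …(+5); best=8400 via (A,hash)
  {ACE}: card=7500; try (C,hash)→12150, (E,hash)→13300, (C,merge)→17150, (C,nl_idx)→17850, (A,hash)→18300, (E,merge)→109750 …(+5); best=12150 via (C,hash)
  {ABDE}: card=900; try (D,merge)→12770, (D,hash)→15330, (A,hash)→33900, (E,hash)→34200, (B,hash)→62550, (D,nl)→96150 …(+7); best=12770 via (D,merge)
  {BCDE}: card=3125; try (D,hash)→18025, (D,merge)→20275, (E,hash)→32400, (C,hash)→40500, (C,nl_idx)→184625, (E,merge)→241350 …(+7); best=18025 via (D,hash)
  {ABCD}: card=1800; try (D,hash)→18300, (D,merge)→23300, (A,hash)→32400, (C,hash)→40800, (A,nl_idx)→136800, (B,hash)→175300 …(+8); best=18300 via (D,hash)
  {ACDE}: card=75000; try (D,hash)→28650, (C,hash)→66150, (D,merge)→122150, (E,hash)→172300, (C,nl_idx)→492150, (A,hash)→652300 …(+8); best=28650 via (D,hash)
  {ABCE}: card=15; try (C,nl_idx)→7785, (A,hash)→11425, (E,hash)→11700, (C,merge)→12770, (A,nl_idx)→13415, (C,hash)→15330 …(+8); best=7785 via (C,nl_idx)
  {ABCDE}: card=15; try (D,merge)→12860, (D,nl)→15285, (D,hash)→16800, (C,nl_idx)→20885, (E,hash)→22500, (C,hash)→22670 …(+11); best=12860 via (D,merge)

12860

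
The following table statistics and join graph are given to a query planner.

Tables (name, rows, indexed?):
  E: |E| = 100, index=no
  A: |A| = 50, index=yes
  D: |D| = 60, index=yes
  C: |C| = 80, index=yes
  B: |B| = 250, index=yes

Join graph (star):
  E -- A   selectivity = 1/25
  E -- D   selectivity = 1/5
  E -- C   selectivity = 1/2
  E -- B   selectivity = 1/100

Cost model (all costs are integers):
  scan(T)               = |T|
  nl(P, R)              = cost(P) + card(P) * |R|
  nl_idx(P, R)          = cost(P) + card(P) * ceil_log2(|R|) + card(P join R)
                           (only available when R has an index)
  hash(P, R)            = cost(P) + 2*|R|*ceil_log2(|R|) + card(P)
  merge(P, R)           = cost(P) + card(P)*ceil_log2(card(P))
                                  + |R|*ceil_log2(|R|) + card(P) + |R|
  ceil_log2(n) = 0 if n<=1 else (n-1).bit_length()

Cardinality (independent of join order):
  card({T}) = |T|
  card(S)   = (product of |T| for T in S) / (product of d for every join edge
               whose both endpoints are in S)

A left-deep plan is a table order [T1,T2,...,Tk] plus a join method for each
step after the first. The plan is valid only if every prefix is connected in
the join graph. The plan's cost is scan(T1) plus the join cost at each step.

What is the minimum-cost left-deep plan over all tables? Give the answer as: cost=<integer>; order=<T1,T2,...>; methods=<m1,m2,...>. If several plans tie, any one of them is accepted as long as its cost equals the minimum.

Selinger DP (subsets sized 1..n):
  {E}: scan cost=100, card=100
  {A}: scan cost=50, card=50
  {D}: scan cost=60, card=60
  {C}: scan cost=80, card=80
  {B}: scan cost=250, card=250
  {AE}: card=200; try (A,hash)→800, (A,nl_idx)→900, (E,merge)→1200, (A,merge)→1250, (E,hash)→1500, (E,nl)→5050 …(+1); best=800 via (A,hash)
  {DE}: card=1200; try (D,hash)→920, (E,merge)→1280, (D,merge)→1320, (E,hash)→1520, (D,nl_idx)→1900, (E,nl)→6060 …(+1); best=920 via (D,hash)
  {CE}: card=4000; try (C,hash)→1320, (E,merge)→1520, (C,merge)→1540, (E,hash)→1560, (C,nl_idx)→4800, (E,nl)→8080 …(+1); best=1320 via (C,hash)
  {BE}: card=250; try (B,nl_idx)→1150, (E,hash)→1900, (B,merge)→3150, (E,merge)→3300, (B,hash)→4200, (B,nl)→25100 …(+1); best=1150 via (B,nl_idx)
  {ADE}: card=2400; try (D,hash)→1720, (A,hash)→2720, (D,merge)→3020, (D,nl_idx)→4400, (A,nl_idx)→10520, (D,nl)→12800 …(+2); best=1720 via (D,hash)
  {ACE}: card=8000; try (C,hash)→2120, (C,merge)→3240, (A,hash)→5920, (C,nl_idx)→10200, (C,nl)→16800, (A,nl_idx)→33320 …(+2); best=2120 via (C,hash)
  {ABE}: card=500; try (A,hash)→2000, (B,nl_idx)→2900, (A,nl_idx)→3150, (A,merge)→3750, (B,merge)→4850, (B,hash)→5000 …(+2); best=2000 via (A,hash)
  {CDE}: card=48000; try (C,hash)→3240, (D,hash)→6040, (C,merge)→15960, (D,merge)→53740, (C,nl_idx)→57320, (D,nl_idx)→73320 …(+2); best=3240 via (C,hash)
  {BDE}: card=3000; try (D,hash)→2120, (D,merge)→3820, (D,nl_idx)→5650, (B,hash)→6120, (B,nl_idx)→13520, (D,nl)→16150 …(+2); best=2120 via (D,hash)
  {BCE}: card=10000; try (C,hash)→2520, (C,merge)→4040, (B,hash)→9320, (C,nl_idx)→12900, (C,nl)→21150, (B,nl_idx)→43320 …(+2); best=2520 via (C,hash)
  {ACDE}: card=96000; try (C,hash)→5240, (D,hash)→10840, (C,merge)→33560, (A,hash)→51840, (C,nl_idx)→114520, (D,merge)→114540 …(+6); best=5240 via (C,hash)
  {ABDE}: card=6000; try (D,hash)→3220, (A,hash)→5720, (D,merge)→7420, (B,hash)→8120, (D,nl_idx)→11000, (A,nl_idx)→26120 …(+6); best=3220 via (D,hash)
  {ABCE}: card=20000; try (C,hash)→3620, (C,merge)→7640, (A,hash)→13120, (B,hash)→14120, (C,nl_idx)→25500, (C,nl)→42000 …(+6); best=3620 via (C,hash)
  {BCDE}: card=120000; try (C,hash)→6240, (D,hash)→13240, (C,merge)→41760, (B,hash)→55240, (C,nl_idx)→143120, (D,merge)→152940 …(+6); best=6240 via (C,hash)
  {ABCDE}: card=240000; try (C,hash)→10340, (D,hash)→24340, (C,merge)→87860, (B,hash)→105240, (A,hash)→126840, (C,nl_idx)→285220 …(+10); best=10340 via (C,hash)

cost=10340; order=E,B,A,D,C; methods=nl_idx,hash,hash,hash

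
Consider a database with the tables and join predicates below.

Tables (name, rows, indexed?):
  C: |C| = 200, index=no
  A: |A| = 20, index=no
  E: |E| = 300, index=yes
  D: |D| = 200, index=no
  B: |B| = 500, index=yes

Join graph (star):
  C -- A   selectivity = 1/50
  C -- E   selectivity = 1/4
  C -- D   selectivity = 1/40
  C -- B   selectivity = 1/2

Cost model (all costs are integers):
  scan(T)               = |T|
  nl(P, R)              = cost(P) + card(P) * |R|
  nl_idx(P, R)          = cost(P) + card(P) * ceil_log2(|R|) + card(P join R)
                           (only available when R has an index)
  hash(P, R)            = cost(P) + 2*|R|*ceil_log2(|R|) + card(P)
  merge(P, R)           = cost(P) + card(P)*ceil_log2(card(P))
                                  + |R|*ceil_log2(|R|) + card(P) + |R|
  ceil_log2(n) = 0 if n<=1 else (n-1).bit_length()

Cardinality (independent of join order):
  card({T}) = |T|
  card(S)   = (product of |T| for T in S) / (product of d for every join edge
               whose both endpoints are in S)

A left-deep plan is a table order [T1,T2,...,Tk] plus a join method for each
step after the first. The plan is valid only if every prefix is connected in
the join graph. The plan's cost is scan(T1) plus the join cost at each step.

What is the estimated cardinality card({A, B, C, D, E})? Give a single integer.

Tables in S: A(20), B(500), C(200), D(200), E(300)
Edges inside S: C-A(d=50), C-E(d=4), C-D(d=40), C-B(d=2)
numerator = 20 * 500 * 200 * 200 * 300 = 120000000000
denominator = 50 * 4 * 40 * 2 = 16000
card(S) = 120000000000 / 16000 = 7500000

7500000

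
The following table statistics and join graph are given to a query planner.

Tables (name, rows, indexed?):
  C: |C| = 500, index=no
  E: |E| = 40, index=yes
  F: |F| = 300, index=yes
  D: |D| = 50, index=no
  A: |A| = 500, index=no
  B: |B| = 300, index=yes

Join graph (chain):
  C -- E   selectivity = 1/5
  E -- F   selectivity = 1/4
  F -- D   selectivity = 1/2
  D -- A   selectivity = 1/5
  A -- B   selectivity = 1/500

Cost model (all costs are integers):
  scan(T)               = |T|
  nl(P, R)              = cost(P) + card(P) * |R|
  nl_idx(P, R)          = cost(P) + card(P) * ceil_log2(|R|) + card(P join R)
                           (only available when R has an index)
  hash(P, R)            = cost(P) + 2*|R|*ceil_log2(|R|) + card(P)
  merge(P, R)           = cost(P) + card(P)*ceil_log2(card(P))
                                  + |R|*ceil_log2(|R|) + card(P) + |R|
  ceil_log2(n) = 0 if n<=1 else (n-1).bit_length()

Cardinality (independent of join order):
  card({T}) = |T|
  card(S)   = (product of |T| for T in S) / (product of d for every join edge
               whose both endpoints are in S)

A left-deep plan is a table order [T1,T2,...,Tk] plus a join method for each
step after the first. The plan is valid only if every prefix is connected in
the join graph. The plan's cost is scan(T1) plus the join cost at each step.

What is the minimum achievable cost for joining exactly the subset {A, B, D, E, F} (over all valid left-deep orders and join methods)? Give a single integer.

465080

Selinger DP over subsets of {A,B,D,E,F}:
  {E}: scan cost=40, card=40
  {F}: scan cost=300, card=300
  {D}: scan cost=50, card=50
  {A}: scan cost=500, card=500
  {B}: scan cost=300, card=300
  {EF}: card=3000; try (E,hash)→1080, (F,merge)→3320, (F,nl_idx)→3400, (E,merge)→3580, (E,nl_idx)→5100, (F,hash)→5480 …(+2); best=1080 via (E,hash)
  {DF}: card=7500; try (D,hash)→1200, (F,merge)→3400, (D,merge)→3650, (F,hash)→5500, (F,nl_idx)→8000, (F,nl)→15050 …(+1); best=1200 via (D,hash)
  {AD}: card=5000; try (D,hash)→1600, (A,merge)→5400, (D,merge)→5850, (A,hash)→9100, (A,nl)→25050, (D,nl)→25500; best=1600 via (D,hash)
  {AB}: card=300; try (B,nl_idx)→5300, (B,hash)→6400, (A,merge)→8300, (B,merge)→8500, (A,hash)→9600, (A,nl)→150300 …(+1); best=5300 via (B,nl_idx)
  {DEF}: card=75000; try (D,hash)→4680, (E,hash)→9180, (D,merge)→40430, (E,merge)→106480, (E,nl_idx)→121200, (D,nl)→151080 …(+1); best=4680 via (D,hash)
  {ADF}: card=750000; try (F,hash)→12000, (A,hash)→17700, (F,merge)→74600, (A,merge)→111200, (F,nl_idx)→796600, (F,nl)→1501600 …(+1); best=12000 via (F,hash)
  {ABD}: card=3000; try (D,hash)→6200, (D,merge)→8650, (B,hash)→12000, (D,nl)→20300, (B,nl_idx)→49600, (B,merge)→74600 …(+1); best=6200 via (D,hash)
  {ADEF}: card=7500000; try (A,hash)→88680, (E,hash)→762480, (A,merge)→1359680, (E,nl_idx)→12012000, (E,merge)→15762280, (E,nl)→30012000 …(+1); best=88680 via (A,hash)
  {ABDF}: card=450000; try (F,hash)→14600, (F,merge)→48200, (F,nl_idx)→483200, (B,hash)→767400, (F,nl)→906200, (B,nl_idx)→7212000 …(+2); best=14600 via (F,hash)
  {ABDEF}: card=4500000; try (E,hash)→465080, (E,nl_idx)→7214600, (B,hash)→7594080, (E,merge)→9014880, (E,nl)→18014600, (B,nl_idx)→72088680 …(+2); best=465080 via (E,hash)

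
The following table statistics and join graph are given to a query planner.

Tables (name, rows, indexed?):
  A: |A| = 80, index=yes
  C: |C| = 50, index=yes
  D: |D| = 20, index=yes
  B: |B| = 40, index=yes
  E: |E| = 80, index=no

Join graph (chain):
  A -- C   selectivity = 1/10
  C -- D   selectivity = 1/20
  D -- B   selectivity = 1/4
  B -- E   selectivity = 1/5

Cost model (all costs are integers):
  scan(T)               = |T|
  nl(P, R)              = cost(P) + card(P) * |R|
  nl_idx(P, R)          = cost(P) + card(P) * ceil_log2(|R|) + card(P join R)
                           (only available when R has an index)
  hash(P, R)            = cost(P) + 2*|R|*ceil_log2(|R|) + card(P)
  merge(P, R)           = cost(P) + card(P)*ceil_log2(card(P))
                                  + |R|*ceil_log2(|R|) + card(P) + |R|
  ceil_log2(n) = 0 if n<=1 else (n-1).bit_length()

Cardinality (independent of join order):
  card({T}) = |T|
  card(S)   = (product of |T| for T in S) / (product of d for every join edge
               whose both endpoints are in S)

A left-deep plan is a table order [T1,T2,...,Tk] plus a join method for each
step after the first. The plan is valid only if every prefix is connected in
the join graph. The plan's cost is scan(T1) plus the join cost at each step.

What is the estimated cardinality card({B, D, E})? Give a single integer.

3200

Tables in S: B(40), D(20), E(80)
Edges inside S: D-B(d=4), B-E(d=5)
numerator = 40 * 20 * 80 = 64000
denominator = 4 * 5 = 20
card(S) = 64000 / 20 = 3200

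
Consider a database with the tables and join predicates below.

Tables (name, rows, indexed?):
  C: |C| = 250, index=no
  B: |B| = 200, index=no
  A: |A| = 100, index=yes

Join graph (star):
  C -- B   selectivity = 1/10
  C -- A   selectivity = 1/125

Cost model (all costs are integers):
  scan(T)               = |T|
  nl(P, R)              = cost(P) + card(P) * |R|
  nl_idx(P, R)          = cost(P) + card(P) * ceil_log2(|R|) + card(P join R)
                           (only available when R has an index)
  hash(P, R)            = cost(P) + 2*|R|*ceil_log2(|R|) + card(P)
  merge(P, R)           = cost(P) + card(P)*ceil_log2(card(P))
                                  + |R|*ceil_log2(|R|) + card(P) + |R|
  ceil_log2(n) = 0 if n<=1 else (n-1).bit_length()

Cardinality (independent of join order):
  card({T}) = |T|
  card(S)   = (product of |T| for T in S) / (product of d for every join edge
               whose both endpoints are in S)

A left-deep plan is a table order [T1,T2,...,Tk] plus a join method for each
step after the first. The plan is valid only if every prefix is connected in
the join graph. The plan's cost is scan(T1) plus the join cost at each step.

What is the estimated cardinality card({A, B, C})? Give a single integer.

4000

Tables in S: A(100), B(200), C(250)
Edges inside S: C-B(d=10), C-A(d=125)
numerator = 100 * 200 * 250 = 5000000
denominator = 10 * 125 = 1250
card(S) = 5000000 / 1250 = 4000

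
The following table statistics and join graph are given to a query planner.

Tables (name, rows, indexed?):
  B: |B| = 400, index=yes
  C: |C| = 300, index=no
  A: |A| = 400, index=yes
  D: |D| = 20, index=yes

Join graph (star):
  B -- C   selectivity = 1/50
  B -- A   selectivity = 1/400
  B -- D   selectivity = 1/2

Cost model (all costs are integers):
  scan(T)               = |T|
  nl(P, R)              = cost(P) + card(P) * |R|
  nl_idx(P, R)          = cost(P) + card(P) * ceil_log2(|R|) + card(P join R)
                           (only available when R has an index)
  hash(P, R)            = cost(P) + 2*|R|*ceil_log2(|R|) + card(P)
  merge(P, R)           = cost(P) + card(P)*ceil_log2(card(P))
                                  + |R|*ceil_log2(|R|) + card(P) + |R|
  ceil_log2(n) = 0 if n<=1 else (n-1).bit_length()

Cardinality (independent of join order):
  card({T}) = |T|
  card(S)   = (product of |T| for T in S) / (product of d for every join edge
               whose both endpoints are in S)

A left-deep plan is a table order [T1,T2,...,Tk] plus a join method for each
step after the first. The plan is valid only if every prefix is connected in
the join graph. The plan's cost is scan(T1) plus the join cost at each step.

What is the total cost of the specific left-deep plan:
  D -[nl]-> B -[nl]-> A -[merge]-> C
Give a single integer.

step 1: scan D: cost=20, card=20
step 2: join B via nl
    card(P join B) = 20*400/(2) = 4000
    cost = 20 + 20*400 = 8020
step 3: join A via nl
    card(P join A) = 4000*400/(400) = 4000
    cost = 8020 + 4000*400 = 1608020
step 4: join C via merge
    card(P join C) = 4000*300/(50) = 24000
    cost = 1608020 + 4000*12 + 300*9 + 4000 + 300 = 1663020

1663020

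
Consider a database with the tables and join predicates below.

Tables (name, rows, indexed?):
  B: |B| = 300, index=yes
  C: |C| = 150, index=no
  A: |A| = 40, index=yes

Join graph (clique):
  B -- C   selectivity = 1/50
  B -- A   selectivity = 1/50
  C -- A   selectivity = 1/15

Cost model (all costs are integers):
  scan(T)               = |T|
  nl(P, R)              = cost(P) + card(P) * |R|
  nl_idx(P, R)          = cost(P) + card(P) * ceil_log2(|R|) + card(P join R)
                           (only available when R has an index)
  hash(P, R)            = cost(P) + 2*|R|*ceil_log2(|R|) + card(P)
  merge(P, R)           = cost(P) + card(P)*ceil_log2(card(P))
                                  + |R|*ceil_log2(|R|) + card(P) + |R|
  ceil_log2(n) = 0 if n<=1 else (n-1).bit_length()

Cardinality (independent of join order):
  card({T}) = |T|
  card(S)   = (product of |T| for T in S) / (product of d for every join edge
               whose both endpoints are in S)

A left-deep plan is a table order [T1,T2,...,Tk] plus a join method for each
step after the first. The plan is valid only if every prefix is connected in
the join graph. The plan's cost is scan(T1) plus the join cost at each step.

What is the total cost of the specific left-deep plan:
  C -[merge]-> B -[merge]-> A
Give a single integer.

14680

step 1: scan C: cost=150, card=150
step 2: join B via merge
    card(P join B) = 150*300/(50) = 900
    cost = 150 + 150*8 + 300*9 + 150 + 300 = 4500
step 3: join A via merge
    card(P join A) = 900*40/(50*15) = 48
    cost = 4500 + 900*10 + 40*6 + 900 + 40 = 14680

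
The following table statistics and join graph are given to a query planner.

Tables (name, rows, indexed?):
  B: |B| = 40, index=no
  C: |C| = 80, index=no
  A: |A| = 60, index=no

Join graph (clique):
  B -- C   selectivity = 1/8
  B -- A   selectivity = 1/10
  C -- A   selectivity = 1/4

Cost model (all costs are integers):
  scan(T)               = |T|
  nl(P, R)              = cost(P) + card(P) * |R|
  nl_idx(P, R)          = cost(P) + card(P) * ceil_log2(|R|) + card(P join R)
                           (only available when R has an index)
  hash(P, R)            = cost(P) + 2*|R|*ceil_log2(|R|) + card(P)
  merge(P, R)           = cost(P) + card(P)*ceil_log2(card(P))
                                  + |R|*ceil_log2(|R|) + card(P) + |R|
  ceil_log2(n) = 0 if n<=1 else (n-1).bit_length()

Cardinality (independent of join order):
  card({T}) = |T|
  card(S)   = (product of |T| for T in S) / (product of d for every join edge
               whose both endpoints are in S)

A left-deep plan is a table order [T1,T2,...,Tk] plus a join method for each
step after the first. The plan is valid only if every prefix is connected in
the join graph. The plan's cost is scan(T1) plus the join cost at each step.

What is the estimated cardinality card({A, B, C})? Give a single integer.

Tables in S: A(60), B(40), C(80)
Edges inside S: B-C(d=8), B-A(d=10), C-A(d=4)
numerator = 60 * 40 * 80 = 192000
denominator = 8 * 10 * 4 = 320
card(S) = 192000 / 320 = 600

600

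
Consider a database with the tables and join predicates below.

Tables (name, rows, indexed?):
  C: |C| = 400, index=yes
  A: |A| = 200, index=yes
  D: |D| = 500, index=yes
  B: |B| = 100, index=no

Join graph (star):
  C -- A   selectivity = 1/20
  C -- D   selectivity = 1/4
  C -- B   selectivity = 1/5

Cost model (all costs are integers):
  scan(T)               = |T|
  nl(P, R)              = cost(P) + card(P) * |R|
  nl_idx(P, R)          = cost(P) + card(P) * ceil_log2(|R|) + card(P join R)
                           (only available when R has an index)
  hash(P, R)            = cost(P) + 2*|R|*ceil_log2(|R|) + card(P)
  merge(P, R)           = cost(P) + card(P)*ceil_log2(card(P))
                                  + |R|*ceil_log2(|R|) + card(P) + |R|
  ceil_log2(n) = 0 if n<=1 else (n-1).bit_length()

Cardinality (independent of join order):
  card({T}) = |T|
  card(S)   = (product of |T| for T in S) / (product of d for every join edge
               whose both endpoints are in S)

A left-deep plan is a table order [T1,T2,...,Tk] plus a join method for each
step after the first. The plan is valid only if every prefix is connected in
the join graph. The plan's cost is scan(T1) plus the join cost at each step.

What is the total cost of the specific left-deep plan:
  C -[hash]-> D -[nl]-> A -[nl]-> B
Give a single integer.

step 1: scan C: cost=400, card=400
step 2: join D via hash
    card(P join D) = 400*500/(4) = 50000
    cost = 400 + 2*500*9 + 400 = 9800
step 3: join A via nl
    card(P join A) = 50000*200/(20) = 500000
    cost = 9800 + 50000*200 = 10009800
step 4: join B via nl
    card(P join B) = 500000*100/(5) = 10000000
    cost = 10009800 + 500000*100 = 60009800

60009800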